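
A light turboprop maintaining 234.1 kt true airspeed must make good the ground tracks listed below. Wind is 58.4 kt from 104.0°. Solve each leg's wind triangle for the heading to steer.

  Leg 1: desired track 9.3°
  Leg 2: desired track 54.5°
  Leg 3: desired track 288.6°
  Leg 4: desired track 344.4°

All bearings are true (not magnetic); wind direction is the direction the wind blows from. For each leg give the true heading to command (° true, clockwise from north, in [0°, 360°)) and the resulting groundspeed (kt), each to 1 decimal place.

Leg 1: heading=23.7°, groundspeed=231.5 kt
Leg 2: heading=65.4°, groundspeed=191.9 kt
Leg 3: heading=289.7°, groundspeed=292.3 kt
Leg 4: heading=356.9°, groundspeed=257.4 kt

Leg 1: desired track 9.3°; wind correction +14.4° → command heading 23.7°, groundspeed 231.5 kt
Leg 2: desired track 54.5°; wind correction +10.9° → command heading 65.4°, groundspeed 191.9 kt
Leg 3: desired track 288.6°; wind correction +1.1° → command heading 289.7°, groundspeed 292.3 kt
Leg 4: desired track 344.4°; wind correction +12.5° → command heading 356.9°, groundspeed 257.4 kt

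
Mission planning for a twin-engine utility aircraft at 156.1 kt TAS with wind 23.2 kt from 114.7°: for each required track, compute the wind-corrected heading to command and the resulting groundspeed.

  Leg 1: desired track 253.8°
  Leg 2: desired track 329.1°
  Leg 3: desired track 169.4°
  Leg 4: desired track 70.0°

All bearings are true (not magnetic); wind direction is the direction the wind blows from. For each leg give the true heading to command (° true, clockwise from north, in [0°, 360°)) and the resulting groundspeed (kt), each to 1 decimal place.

Leg 1: desired track 253.8°; wind correction -5.6° → command heading 248.2°, groundspeed 172.9 kt
Leg 2: desired track 329.1°; wind correction +4.8° → command heading 333.9°, groundspeed 174.7 kt
Leg 3: desired track 169.4°; wind correction -7.0° → command heading 162.4°, groundspeed 141.5 kt
Leg 4: desired track 70.0°; wind correction +6.0° → command heading 76.0°, groundspeed 138.8 kt

Leg 1: heading=248.2°, groundspeed=172.9 kt
Leg 2: heading=333.9°, groundspeed=174.7 kt
Leg 3: heading=162.4°, groundspeed=141.5 kt
Leg 4: heading=76.0°, groundspeed=138.8 kt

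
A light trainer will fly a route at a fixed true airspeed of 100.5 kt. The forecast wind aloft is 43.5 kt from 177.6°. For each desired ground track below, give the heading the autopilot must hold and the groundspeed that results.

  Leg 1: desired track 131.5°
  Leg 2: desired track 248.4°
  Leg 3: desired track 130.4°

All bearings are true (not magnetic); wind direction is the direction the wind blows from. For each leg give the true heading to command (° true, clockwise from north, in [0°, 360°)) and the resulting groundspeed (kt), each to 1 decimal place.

Leg 1: desired track 131.5°; wind correction +18.2° → command heading 149.7°, groundspeed 65.3 kt
Leg 2: desired track 248.4°; wind correction -24.1° → command heading 224.3°, groundspeed 77.4 kt
Leg 3: desired track 130.4°; wind correction +18.5° → command heading 148.9°, groundspeed 65.7 kt

Leg 1: heading=149.7°, groundspeed=65.3 kt
Leg 2: heading=224.3°, groundspeed=77.4 kt
Leg 3: heading=148.9°, groundspeed=65.7 kt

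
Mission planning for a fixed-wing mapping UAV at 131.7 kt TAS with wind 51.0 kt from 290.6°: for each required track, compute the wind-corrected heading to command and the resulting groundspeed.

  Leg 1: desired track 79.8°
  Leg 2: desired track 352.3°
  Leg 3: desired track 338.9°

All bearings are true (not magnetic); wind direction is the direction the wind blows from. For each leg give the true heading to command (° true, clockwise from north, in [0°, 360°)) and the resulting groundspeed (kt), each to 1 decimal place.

Leg 1: heading=68.4°, groundspeed=172.9 kt
Leg 2: heading=332.4°, groundspeed=99.6 kt
Leg 3: heading=322.1°, groundspeed=92.1 kt

Leg 1: desired track 79.8°; wind correction -11.4° → command heading 68.4°, groundspeed 172.9 kt
Leg 2: desired track 352.3°; wind correction -19.9° → command heading 332.4°, groundspeed 99.6 kt
Leg 3: desired track 338.9°; wind correction -16.8° → command heading 322.1°, groundspeed 92.1 kt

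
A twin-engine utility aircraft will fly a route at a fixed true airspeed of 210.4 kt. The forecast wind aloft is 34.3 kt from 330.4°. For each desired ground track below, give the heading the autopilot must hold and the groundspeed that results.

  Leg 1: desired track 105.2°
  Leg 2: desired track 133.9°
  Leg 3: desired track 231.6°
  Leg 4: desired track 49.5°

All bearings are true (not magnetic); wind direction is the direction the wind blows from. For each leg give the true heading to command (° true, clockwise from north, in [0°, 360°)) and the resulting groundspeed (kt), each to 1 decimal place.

Leg 1: desired track 105.2°; wind correction -6.6° → command heading 98.6°, groundspeed 233.2 kt
Leg 2: desired track 133.9°; wind correction -2.7° → command heading 131.2°, groundspeed 243.1 kt
Leg 3: desired track 231.6°; wind correction +9.3° → command heading 240.9°, groundspeed 212.9 kt
Leg 4: desired track 49.5°; wind correction -9.2° → command heading 40.3°, groundspeed 201.2 kt

Leg 1: heading=98.6°, groundspeed=233.2 kt
Leg 2: heading=131.2°, groundspeed=243.1 kt
Leg 3: heading=240.9°, groundspeed=212.9 kt
Leg 4: heading=40.3°, groundspeed=201.2 kt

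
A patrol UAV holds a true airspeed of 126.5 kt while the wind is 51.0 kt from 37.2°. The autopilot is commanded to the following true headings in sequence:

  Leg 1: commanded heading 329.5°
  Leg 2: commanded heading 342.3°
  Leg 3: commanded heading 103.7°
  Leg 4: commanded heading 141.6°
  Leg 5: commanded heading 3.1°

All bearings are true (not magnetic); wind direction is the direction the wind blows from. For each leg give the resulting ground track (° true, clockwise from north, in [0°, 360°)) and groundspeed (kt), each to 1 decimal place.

Leg 1: track=305.7°, groundspeed=117.1 kt
Leg 2: track=319.1°, groundspeed=105.8 kt
Leg 3: track=127.5°, groundspeed=116.0 kt
Leg 4: track=161.1°, groundspeed=147.7 kt
Leg 5: track=344.4°, groundspeed=89.0 kt

Leg 1: heading 329.5°; drift -23.8° → track 305.7°, groundspeed 117.1 kt
Leg 2: heading 342.3°; drift -23.2° → track 319.1°, groundspeed 105.8 kt
Leg 3: heading 103.7°; drift +23.8° → track 127.5°, groundspeed 116.0 kt
Leg 4: heading 141.6°; drift +19.5° → track 161.1°, groundspeed 147.7 kt
Leg 5: heading 3.1°; drift -18.7° → track 344.4°, groundspeed 89.0 kt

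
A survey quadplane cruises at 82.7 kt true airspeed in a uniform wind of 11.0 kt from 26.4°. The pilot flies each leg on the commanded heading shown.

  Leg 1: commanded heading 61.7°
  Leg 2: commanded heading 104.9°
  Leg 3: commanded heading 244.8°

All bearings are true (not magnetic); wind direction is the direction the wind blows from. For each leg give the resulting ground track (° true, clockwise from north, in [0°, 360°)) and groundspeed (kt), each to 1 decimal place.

Leg 1: heading 61.7°; drift +4.9° → track 66.6°, groundspeed 74.0 kt
Leg 2: heading 104.9°; drift +7.6° → track 112.5°, groundspeed 81.2 kt
Leg 3: heading 244.8°; drift -4.3° → track 240.5°, groundspeed 91.6 kt

Leg 1: track=66.6°, groundspeed=74.0 kt
Leg 2: track=112.5°, groundspeed=81.2 kt
Leg 3: track=240.5°, groundspeed=91.6 kt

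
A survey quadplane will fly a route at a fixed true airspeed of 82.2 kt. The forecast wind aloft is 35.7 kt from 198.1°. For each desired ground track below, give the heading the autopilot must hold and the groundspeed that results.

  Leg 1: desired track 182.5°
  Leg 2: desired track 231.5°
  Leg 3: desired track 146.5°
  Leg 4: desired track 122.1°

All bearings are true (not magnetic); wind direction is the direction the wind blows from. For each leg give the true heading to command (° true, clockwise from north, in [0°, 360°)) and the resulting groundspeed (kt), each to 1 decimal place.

Leg 1: desired track 182.5°; wind correction +6.7° → command heading 189.2°, groundspeed 47.3 kt
Leg 2: desired track 231.5°; wind correction -13.8° → command heading 217.7°, groundspeed 50.0 kt
Leg 3: desired track 146.5°; wind correction +19.9° → command heading 166.4°, groundspeed 55.1 kt
Leg 4: desired track 122.1°; wind correction +24.9° → command heading 147.0°, groundspeed 65.9 kt

Leg 1: heading=189.2°, groundspeed=47.3 kt
Leg 2: heading=217.7°, groundspeed=50.0 kt
Leg 3: heading=166.4°, groundspeed=55.1 kt
Leg 4: heading=147.0°, groundspeed=65.9 kt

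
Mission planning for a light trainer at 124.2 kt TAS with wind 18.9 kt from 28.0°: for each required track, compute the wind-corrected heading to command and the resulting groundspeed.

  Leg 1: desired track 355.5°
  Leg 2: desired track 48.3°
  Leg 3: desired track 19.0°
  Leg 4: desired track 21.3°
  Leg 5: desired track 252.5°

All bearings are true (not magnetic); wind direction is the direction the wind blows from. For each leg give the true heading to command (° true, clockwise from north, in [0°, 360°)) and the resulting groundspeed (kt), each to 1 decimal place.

Leg 1: heading=0.2°, groundspeed=107.8 kt
Leg 2: heading=45.3°, groundspeed=106.3 kt
Leg 3: heading=20.4°, groundspeed=105.5 kt
Leg 4: heading=22.3°, groundspeed=105.4 kt
Leg 5: heading=258.6°, groundspeed=137.0 kt

Leg 1: desired track 355.5°; wind correction +4.7° → command heading 0.2°, groundspeed 107.8 kt
Leg 2: desired track 48.3°; wind correction -3.0° → command heading 45.3°, groundspeed 106.3 kt
Leg 3: desired track 19.0°; wind correction +1.4° → command heading 20.4°, groundspeed 105.5 kt
Leg 4: desired track 21.3°; wind correction +1.0° → command heading 22.3°, groundspeed 105.4 kt
Leg 5: desired track 252.5°; wind correction +6.1° → command heading 258.6°, groundspeed 137.0 kt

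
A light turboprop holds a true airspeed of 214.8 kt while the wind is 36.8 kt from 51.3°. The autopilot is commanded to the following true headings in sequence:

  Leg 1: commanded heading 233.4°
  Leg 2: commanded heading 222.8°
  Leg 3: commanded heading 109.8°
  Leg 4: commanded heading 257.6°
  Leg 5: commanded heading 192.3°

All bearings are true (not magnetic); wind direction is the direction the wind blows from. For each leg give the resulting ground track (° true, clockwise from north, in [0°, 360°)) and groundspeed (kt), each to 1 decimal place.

Leg 1: heading 233.4°; drift -0.3° → track 233.1°, groundspeed 251.6 kt
Leg 2: heading 222.8°; drift +1.2° → track 224.0°, groundspeed 251.3 kt
Leg 3: heading 109.8°; drift +9.1° → track 118.9°, groundspeed 198.1 kt
Leg 4: heading 257.6°; drift -3.8° → track 253.8°, groundspeed 248.3 kt
Leg 5: heading 192.3°; drift +5.4° → track 197.7°, groundspeed 244.5 kt

Leg 1: track=233.1°, groundspeed=251.6 kt
Leg 2: track=224.0°, groundspeed=251.3 kt
Leg 3: track=118.9°, groundspeed=198.1 kt
Leg 4: track=253.8°, groundspeed=248.3 kt
Leg 5: track=197.7°, groundspeed=244.5 kt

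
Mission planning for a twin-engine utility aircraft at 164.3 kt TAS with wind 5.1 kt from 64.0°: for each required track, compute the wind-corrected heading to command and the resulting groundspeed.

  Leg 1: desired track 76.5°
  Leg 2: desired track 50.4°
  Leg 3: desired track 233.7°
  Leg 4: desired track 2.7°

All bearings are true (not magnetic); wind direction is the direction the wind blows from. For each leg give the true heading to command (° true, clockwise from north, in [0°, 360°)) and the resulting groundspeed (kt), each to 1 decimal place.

Leg 1: heading=76.1°, groundspeed=159.3 kt
Leg 2: heading=50.8°, groundspeed=159.3 kt
Leg 3: heading=233.4°, groundspeed=169.3 kt
Leg 4: heading=4.3°, groundspeed=161.8 kt

Leg 1: desired track 76.5°; wind correction -0.4° → command heading 76.1°, groundspeed 159.3 kt
Leg 2: desired track 50.4°; wind correction +0.4° → command heading 50.8°, groundspeed 159.3 kt
Leg 3: desired track 233.7°; wind correction -0.3° → command heading 233.4°, groundspeed 169.3 kt
Leg 4: desired track 2.7°; wind correction +1.6° → command heading 4.3°, groundspeed 161.8 kt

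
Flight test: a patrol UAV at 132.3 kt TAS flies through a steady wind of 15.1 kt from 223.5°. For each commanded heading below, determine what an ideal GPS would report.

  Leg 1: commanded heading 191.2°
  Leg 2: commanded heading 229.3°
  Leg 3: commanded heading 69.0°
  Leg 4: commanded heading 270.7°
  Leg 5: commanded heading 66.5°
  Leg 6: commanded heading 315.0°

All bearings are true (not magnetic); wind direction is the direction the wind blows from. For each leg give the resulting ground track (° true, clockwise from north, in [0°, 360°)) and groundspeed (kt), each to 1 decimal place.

Leg 1: track=187.3°, groundspeed=119.8 kt
Leg 2: track=230.0°, groundspeed=117.3 kt
Leg 3: track=66.4°, groundspeed=146.1 kt
Leg 4: track=275.9°, groundspeed=122.5 kt
Leg 5: track=64.2°, groundspeed=146.3 kt
Leg 6: track=321.5°, groundspeed=133.6 kt

Leg 1: heading 191.2°; drift -3.9° → track 187.3°, groundspeed 119.8 kt
Leg 2: heading 229.3°; drift +0.7° → track 230.0°, groundspeed 117.3 kt
Leg 3: heading 69.0°; drift -2.6° → track 66.4°, groundspeed 146.1 kt
Leg 4: heading 270.7°; drift +5.2° → track 275.9°, groundspeed 122.5 kt
Leg 5: heading 66.5°; drift -2.3° → track 64.2°, groundspeed 146.3 kt
Leg 6: heading 315.0°; drift +6.5° → track 321.5°, groundspeed 133.6 kt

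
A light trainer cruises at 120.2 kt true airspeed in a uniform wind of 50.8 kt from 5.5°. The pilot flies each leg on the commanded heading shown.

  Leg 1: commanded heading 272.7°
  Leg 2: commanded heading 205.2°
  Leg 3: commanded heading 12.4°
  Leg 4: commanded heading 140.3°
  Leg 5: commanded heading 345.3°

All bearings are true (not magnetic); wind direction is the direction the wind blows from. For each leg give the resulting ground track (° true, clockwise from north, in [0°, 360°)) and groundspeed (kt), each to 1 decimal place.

Leg 1: heading 272.7°; drift -22.5° → track 250.2°, groundspeed 132.8 kt
Leg 2: heading 205.2°; drift -5.8° → track 199.4°, groundspeed 168.9 kt
Leg 3: heading 12.4°; drift +5.0° → track 17.4°, groundspeed 70.0 kt
Leg 4: heading 140.3°; drift +13.0° → track 153.3°, groundspeed 160.1 kt
Leg 5: heading 345.3°; drift -13.6° → track 331.7°, groundspeed 74.6 kt

Leg 1: track=250.2°, groundspeed=132.8 kt
Leg 2: track=199.4°, groundspeed=168.9 kt
Leg 3: track=17.4°, groundspeed=70.0 kt
Leg 4: track=153.3°, groundspeed=160.1 kt
Leg 5: track=331.7°, groundspeed=74.6 kt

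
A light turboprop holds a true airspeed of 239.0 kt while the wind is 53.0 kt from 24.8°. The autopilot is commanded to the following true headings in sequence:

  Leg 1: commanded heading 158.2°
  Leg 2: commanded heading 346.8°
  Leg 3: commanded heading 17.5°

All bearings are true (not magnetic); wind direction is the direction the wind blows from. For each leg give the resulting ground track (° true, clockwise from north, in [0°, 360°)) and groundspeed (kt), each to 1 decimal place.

Leg 1: track=166.2°, groundspeed=278.1 kt
Leg 2: track=337.4°, groundspeed=199.9 kt
Leg 3: track=15.4°, groundspeed=186.6 kt

Leg 1: heading 158.2°; drift +8.0° → track 166.2°, groundspeed 278.1 kt
Leg 2: heading 346.8°; drift -9.4° → track 337.4°, groundspeed 199.9 kt
Leg 3: heading 17.5°; drift -2.1° → track 15.4°, groundspeed 186.6 kt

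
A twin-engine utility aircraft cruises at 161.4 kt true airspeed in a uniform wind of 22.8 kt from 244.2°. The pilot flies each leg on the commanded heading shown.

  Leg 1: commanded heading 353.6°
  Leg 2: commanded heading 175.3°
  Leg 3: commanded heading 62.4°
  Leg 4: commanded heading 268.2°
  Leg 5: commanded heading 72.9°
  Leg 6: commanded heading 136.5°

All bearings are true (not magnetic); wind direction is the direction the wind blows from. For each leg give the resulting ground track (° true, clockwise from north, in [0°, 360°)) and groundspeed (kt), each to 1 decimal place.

Leg 1: heading 353.6°; drift +7.3° → track 0.9°, groundspeed 170.3 kt
Leg 2: heading 175.3°; drift -7.9° → track 167.4°, groundspeed 154.7 kt
Leg 3: heading 62.4°; drift +0.2° → track 62.6°, groundspeed 184.2 kt
Leg 4: heading 268.2°; drift +3.8° → track 272.0°, groundspeed 140.9 kt
Leg 5: heading 72.9°; drift -1.1° → track 71.8°, groundspeed 184.0 kt
Leg 6: heading 136.5°; drift -7.4° → track 129.1°, groundspeed 169.7 kt

Leg 1: track=0.9°, groundspeed=170.3 kt
Leg 2: track=167.4°, groundspeed=154.7 kt
Leg 3: track=62.6°, groundspeed=184.2 kt
Leg 4: track=272.0°, groundspeed=140.9 kt
Leg 5: track=71.8°, groundspeed=184.0 kt
Leg 6: track=129.1°, groundspeed=169.7 kt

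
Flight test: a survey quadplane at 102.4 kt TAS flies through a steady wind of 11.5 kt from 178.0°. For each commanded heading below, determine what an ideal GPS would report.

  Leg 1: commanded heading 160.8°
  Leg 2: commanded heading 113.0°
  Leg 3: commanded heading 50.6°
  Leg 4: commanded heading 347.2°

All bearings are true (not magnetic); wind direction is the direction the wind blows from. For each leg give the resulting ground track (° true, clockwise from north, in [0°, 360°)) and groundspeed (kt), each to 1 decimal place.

Leg 1: track=158.7°, groundspeed=91.5 kt
Leg 2: track=106.9°, groundspeed=98.1 kt
Leg 3: track=45.8°, groundspeed=109.8 kt
Leg 4: track=348.3°, groundspeed=113.7 kt

Leg 1: heading 160.8°; drift -2.1° → track 158.7°, groundspeed 91.5 kt
Leg 2: heading 113.0°; drift -6.1° → track 106.9°, groundspeed 98.1 kt
Leg 3: heading 50.6°; drift -4.8° → track 45.8°, groundspeed 109.8 kt
Leg 4: heading 347.2°; drift +1.1° → track 348.3°, groundspeed 113.7 kt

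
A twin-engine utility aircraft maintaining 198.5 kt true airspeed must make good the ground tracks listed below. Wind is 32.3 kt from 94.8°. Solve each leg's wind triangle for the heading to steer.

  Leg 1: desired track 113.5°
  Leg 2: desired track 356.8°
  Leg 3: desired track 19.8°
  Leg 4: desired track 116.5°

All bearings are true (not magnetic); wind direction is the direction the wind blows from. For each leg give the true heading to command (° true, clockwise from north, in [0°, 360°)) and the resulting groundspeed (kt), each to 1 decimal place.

Leg 1: heading=110.5°, groundspeed=167.6 kt
Leg 2: heading=6.1°, groundspeed=200.4 kt
Leg 3: heading=28.8°, groundspeed=187.7 kt
Leg 4: heading=113.1°, groundspeed=168.1 kt

Leg 1: desired track 113.5°; wind correction -3.0° → command heading 110.5°, groundspeed 167.6 kt
Leg 2: desired track 356.8°; wind correction +9.3° → command heading 6.1°, groundspeed 200.4 kt
Leg 3: desired track 19.8°; wind correction +9.0° → command heading 28.8°, groundspeed 187.7 kt
Leg 4: desired track 116.5°; wind correction -3.4° → command heading 113.1°, groundspeed 168.1 kt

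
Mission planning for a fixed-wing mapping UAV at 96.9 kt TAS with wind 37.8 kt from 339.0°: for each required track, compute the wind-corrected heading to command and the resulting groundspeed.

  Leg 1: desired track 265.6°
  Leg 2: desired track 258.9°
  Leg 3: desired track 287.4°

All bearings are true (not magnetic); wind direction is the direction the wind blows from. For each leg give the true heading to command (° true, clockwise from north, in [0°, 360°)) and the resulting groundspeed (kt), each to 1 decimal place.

Leg 1: desired track 265.6°; wind correction +22.0° → command heading 287.6°, groundspeed 79.1 kt
Leg 2: desired track 258.9°; wind correction +22.6° → command heading 281.5°, groundspeed 83.0 kt
Leg 3: desired track 287.4°; wind correction +17.8° → command heading 305.2°, groundspeed 68.8 kt

Leg 1: heading=287.6°, groundspeed=79.1 kt
Leg 2: heading=281.5°, groundspeed=83.0 kt
Leg 3: heading=305.2°, groundspeed=68.8 kt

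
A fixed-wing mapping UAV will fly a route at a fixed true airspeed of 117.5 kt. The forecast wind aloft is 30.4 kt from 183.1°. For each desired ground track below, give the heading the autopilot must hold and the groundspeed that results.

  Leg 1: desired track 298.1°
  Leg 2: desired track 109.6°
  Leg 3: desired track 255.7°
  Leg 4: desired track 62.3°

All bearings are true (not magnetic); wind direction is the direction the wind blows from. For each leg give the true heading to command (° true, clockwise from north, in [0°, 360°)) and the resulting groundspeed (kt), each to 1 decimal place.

Leg 1: heading=284.5°, groundspeed=127.1 kt
Leg 2: heading=124.0°, groundspeed=105.2 kt
Leg 3: heading=241.4°, groundspeed=104.8 kt
Leg 4: heading=75.1°, groundspeed=130.1 kt

Leg 1: desired track 298.1°; wind correction -13.6° → command heading 284.5°, groundspeed 127.1 kt
Leg 2: desired track 109.6°; wind correction +14.4° → command heading 124.0°, groundspeed 105.2 kt
Leg 3: desired track 255.7°; wind correction -14.3° → command heading 241.4°, groundspeed 104.8 kt
Leg 4: desired track 62.3°; wind correction +12.8° → command heading 75.1°, groundspeed 130.1 kt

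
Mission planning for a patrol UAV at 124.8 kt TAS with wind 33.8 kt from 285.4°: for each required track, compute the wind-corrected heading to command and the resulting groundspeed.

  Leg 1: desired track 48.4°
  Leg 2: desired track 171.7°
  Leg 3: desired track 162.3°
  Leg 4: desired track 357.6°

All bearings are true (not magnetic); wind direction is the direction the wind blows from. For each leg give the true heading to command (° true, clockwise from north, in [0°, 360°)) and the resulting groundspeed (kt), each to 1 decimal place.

Leg 1: desired track 48.4°; wind correction -13.1° → command heading 35.3°, groundspeed 139.9 kt
Leg 2: desired track 171.7°; wind correction +14.4° → command heading 186.1°, groundspeed 134.5 kt
Leg 3: desired track 162.3°; wind correction +13.1° → command heading 175.4°, groundspeed 140.0 kt
Leg 4: desired track 357.6°; wind correction -14.9° → command heading 342.7°, groundspeed 110.2 kt

Leg 1: heading=35.3°, groundspeed=139.9 kt
Leg 2: heading=186.1°, groundspeed=134.5 kt
Leg 3: heading=175.4°, groundspeed=140.0 kt
Leg 4: heading=342.7°, groundspeed=110.2 kt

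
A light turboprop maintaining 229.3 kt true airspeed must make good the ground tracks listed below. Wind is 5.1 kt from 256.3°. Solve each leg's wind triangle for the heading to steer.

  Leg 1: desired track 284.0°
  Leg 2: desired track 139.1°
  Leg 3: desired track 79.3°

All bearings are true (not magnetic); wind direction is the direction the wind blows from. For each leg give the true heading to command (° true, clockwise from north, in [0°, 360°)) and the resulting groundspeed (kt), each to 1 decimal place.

Leg 1: desired track 284.0°; wind correction -0.6° → command heading 283.4°, groundspeed 224.8 kt
Leg 2: desired track 139.1°; wind correction +1.1° → command heading 140.2°, groundspeed 231.6 kt
Leg 3: desired track 79.3°; wind correction +0.1° → command heading 79.4°, groundspeed 234.4 kt

Leg 1: heading=283.4°, groundspeed=224.8 kt
Leg 2: heading=140.2°, groundspeed=231.6 kt
Leg 3: heading=79.4°, groundspeed=234.4 kt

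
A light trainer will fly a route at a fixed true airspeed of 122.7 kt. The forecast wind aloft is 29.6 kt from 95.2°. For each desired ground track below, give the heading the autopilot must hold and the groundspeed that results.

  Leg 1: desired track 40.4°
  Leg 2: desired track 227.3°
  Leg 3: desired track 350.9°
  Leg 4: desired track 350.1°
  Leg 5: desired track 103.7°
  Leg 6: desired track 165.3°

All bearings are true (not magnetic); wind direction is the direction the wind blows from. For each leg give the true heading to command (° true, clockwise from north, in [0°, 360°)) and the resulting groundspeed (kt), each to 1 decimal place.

Leg 1: desired track 40.4°; wind correction +11.4° → command heading 51.8°, groundspeed 103.2 kt
Leg 2: desired track 227.3°; wind correction -10.3° → command heading 217.0°, groundspeed 140.6 kt
Leg 3: desired track 350.9°; wind correction +13.5° → command heading 4.4°, groundspeed 126.6 kt
Leg 4: desired track 350.1°; wind correction +13.5° → command heading 3.6°, groundspeed 127.0 kt
Leg 5: desired track 103.7°; wind correction -2.0° → command heading 101.7°, groundspeed 93.3 kt
Leg 6: desired track 165.3°; wind correction -13.1° → command heading 152.2°, groundspeed 109.4 kt

Leg 1: heading=51.8°, groundspeed=103.2 kt
Leg 2: heading=217.0°, groundspeed=140.6 kt
Leg 3: heading=4.4°, groundspeed=126.6 kt
Leg 4: heading=3.6°, groundspeed=127.0 kt
Leg 5: heading=101.7°, groundspeed=93.3 kt
Leg 6: heading=152.2°, groundspeed=109.4 kt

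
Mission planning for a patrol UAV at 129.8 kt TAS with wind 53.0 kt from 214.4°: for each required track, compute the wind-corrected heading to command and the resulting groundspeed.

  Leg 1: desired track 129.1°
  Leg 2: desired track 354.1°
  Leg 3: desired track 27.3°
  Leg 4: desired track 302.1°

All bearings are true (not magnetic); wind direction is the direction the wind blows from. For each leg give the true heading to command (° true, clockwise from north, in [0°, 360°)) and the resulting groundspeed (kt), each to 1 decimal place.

Leg 1: desired track 129.1°; wind correction +24.0° → command heading 153.1°, groundspeed 114.2 kt
Leg 2: desired track 354.1°; wind correction -15.3° → command heading 338.8°, groundspeed 165.6 kt
Leg 3: desired track 27.3°; wind correction -2.9° → command heading 24.4°, groundspeed 182.2 kt
Leg 4: desired track 302.1°; wind correction -24.1° → command heading 278.0°, groundspeed 116.4 kt

Leg 1: heading=153.1°, groundspeed=114.2 kt
Leg 2: heading=338.8°, groundspeed=165.6 kt
Leg 3: heading=24.4°, groundspeed=182.2 kt
Leg 4: heading=278.0°, groundspeed=116.4 kt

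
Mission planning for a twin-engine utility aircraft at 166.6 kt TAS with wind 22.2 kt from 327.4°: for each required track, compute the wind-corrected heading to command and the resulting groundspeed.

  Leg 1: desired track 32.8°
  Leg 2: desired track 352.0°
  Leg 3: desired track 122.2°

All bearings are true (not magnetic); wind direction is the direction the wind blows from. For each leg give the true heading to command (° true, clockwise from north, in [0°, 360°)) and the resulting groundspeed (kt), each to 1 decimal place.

Leg 1: desired track 32.8°; wind correction -7.0° → command heading 25.8°, groundspeed 156.1 kt
Leg 2: desired track 352.0°; wind correction -3.2° → command heading 348.8°, groundspeed 146.2 kt
Leg 3: desired track 122.2°; wind correction -3.3° → command heading 118.9°, groundspeed 186.4 kt

Leg 1: heading=25.8°, groundspeed=156.1 kt
Leg 2: heading=348.8°, groundspeed=146.2 kt
Leg 3: heading=118.9°, groundspeed=186.4 kt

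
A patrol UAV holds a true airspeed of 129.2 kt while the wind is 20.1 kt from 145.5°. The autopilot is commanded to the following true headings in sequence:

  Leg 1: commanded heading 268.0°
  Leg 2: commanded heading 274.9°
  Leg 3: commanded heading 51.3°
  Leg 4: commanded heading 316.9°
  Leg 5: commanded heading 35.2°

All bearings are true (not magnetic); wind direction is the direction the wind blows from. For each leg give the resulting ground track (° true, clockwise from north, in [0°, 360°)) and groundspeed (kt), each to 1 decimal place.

Leg 1: track=274.9°, groundspeed=141.0 kt
Leg 2: track=281.1°, groundspeed=142.8 kt
Leg 3: track=42.6°, groundspeed=132.2 kt
Leg 4: track=318.1°, groundspeed=149.1 kt
Leg 5: track=27.3°, groundspeed=137.5 kt

Leg 1: heading 268.0°; drift +6.9° → track 274.9°, groundspeed 141.0 kt
Leg 2: heading 274.9°; drift +6.2° → track 281.1°, groundspeed 142.8 kt
Leg 3: heading 51.3°; drift -8.7° → track 42.6°, groundspeed 132.2 kt
Leg 4: heading 316.9°; drift +1.2° → track 318.1°, groundspeed 149.1 kt
Leg 5: heading 35.2°; drift -7.9° → track 27.3°, groundspeed 137.5 kt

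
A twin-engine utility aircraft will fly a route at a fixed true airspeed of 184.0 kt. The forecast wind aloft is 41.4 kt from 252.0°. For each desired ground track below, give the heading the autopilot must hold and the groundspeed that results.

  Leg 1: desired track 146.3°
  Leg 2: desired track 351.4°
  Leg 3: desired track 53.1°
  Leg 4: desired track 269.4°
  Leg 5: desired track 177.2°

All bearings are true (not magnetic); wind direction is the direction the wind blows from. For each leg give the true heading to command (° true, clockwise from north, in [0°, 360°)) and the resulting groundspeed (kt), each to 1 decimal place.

Leg 1: desired track 146.3°; wind correction +12.5° → command heading 158.8°, groundspeed 190.8 kt
Leg 2: desired track 351.4°; wind correction -12.8° → command heading 338.6°, groundspeed 186.2 kt
Leg 3: desired track 53.1°; wind correction -4.2° → command heading 48.9°, groundspeed 222.7 kt
Leg 4: desired track 269.4°; wind correction -3.9° → command heading 265.5°, groundspeed 144.1 kt
Leg 5: desired track 177.2°; wind correction +12.5° → command heading 189.7°, groundspeed 168.8 kt

Leg 1: heading=158.8°, groundspeed=190.8 kt
Leg 2: heading=338.6°, groundspeed=186.2 kt
Leg 3: heading=48.9°, groundspeed=222.7 kt
Leg 4: heading=265.5°, groundspeed=144.1 kt
Leg 5: heading=189.7°, groundspeed=168.8 kt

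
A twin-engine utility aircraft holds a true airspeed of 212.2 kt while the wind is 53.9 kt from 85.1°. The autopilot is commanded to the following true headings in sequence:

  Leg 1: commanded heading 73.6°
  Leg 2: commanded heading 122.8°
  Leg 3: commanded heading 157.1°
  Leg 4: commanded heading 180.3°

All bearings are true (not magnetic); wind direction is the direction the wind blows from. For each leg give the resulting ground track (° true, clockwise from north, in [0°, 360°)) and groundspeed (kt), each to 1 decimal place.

Leg 1: heading 73.6°; drift -3.9° → track 69.7°, groundspeed 159.7 kt
Leg 2: heading 122.8°; drift +11.0° → track 133.8°, groundspeed 172.7 kt
Leg 3: heading 157.1°; drift +14.7° → track 171.8°, groundspeed 202.2 kt
Leg 4: heading 180.3°; drift +13.9° → track 194.2°, groundspeed 223.6 kt

Leg 1: track=69.7°, groundspeed=159.7 kt
Leg 2: track=133.8°, groundspeed=172.7 kt
Leg 3: track=171.8°, groundspeed=202.2 kt
Leg 4: track=194.2°, groundspeed=223.6 kt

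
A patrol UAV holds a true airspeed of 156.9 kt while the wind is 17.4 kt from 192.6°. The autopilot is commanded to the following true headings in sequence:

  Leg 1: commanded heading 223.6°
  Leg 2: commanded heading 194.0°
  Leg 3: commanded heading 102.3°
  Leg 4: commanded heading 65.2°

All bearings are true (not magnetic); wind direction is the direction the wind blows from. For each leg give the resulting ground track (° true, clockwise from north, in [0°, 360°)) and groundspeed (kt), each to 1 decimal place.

Leg 1: heading 223.6°; drift +3.6° → track 227.2°, groundspeed 142.3 kt
Leg 2: heading 194.0°; drift +0.2° → track 194.2°, groundspeed 139.5 kt
Leg 3: heading 102.3°; drift -6.3° → track 96.0°, groundspeed 158.0 kt
Leg 4: heading 65.2°; drift -4.7° → track 60.5°, groundspeed 168.0 kt

Leg 1: track=227.2°, groundspeed=142.3 kt
Leg 2: track=194.2°, groundspeed=139.5 kt
Leg 3: track=96.0°, groundspeed=158.0 kt
Leg 4: track=60.5°, groundspeed=168.0 kt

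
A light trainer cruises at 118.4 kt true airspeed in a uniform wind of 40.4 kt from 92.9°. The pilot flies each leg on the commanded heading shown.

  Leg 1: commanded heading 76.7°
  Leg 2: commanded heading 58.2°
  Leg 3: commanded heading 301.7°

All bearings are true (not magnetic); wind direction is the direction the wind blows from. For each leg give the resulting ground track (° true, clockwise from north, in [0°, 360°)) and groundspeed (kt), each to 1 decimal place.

Leg 1: heading 76.7°; drift -8.1° → track 68.6°, groundspeed 80.4 kt
Leg 2: heading 58.2°; drift -15.1° → track 43.1°, groundspeed 88.2 kt
Leg 3: heading 301.7°; drift -7.2° → track 294.5°, groundspeed 155.0 kt

Leg 1: track=68.6°, groundspeed=80.4 kt
Leg 2: track=43.1°, groundspeed=88.2 kt
Leg 3: track=294.5°, groundspeed=155.0 kt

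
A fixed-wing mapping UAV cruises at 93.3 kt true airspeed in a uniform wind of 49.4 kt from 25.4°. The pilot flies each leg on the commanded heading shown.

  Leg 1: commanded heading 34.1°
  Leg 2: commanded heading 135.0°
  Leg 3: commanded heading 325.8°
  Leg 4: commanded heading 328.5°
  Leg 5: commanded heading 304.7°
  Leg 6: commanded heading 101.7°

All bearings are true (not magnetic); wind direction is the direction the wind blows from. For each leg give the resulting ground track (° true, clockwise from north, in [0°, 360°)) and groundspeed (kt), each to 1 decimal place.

Leg 1: heading 34.1°; drift +9.5° → track 43.6°, groundspeed 45.1 kt
Leg 2: heading 135.0°; drift +23.0° → track 158.0°, groundspeed 119.3 kt
Leg 3: heading 325.8°; drift -32.0° → track 293.8°, groundspeed 80.5 kt
Leg 4: heading 328.5°; drift -32.0° → track 296.5°, groundspeed 78.2 kt
Leg 5: heading 304.7°; drift -29.7° → track 275.0°, groundspeed 98.3 kt
Leg 6: heading 101.7°; drift +30.5° → track 132.2°, groundspeed 94.7 kt

Leg 1: track=43.6°, groundspeed=45.1 kt
Leg 2: track=158.0°, groundspeed=119.3 kt
Leg 3: track=293.8°, groundspeed=80.5 kt
Leg 4: track=296.5°, groundspeed=78.2 kt
Leg 5: track=275.0°, groundspeed=98.3 kt
Leg 6: track=132.2°, groundspeed=94.7 kt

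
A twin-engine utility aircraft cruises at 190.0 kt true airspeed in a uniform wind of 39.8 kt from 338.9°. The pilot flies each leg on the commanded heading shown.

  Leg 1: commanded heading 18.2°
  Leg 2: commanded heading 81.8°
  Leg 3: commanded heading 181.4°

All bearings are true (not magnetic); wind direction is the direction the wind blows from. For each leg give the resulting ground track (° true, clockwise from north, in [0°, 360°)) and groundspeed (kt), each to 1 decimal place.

Leg 1: track=27.2°, groundspeed=161.2 kt
Leg 2: track=92.8°, groundspeed=202.6 kt
Leg 3: track=177.6°, groundspeed=227.3 kt

Leg 1: heading 18.2°; drift +9.0° → track 27.2°, groundspeed 161.2 kt
Leg 2: heading 81.8°; drift +11.0° → track 92.8°, groundspeed 202.6 kt
Leg 3: heading 181.4°; drift -3.8° → track 177.6°, groundspeed 227.3 kt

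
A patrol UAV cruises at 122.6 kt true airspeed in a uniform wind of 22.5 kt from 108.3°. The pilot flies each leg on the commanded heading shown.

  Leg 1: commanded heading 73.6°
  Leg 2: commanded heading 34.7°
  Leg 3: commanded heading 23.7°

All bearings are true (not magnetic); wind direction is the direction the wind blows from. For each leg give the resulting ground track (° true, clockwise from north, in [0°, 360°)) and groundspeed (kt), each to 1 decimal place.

Leg 1: track=66.6°, groundspeed=104.9 kt
Leg 2: track=24.2°, groundspeed=118.2 kt
Leg 3: track=13.2°, groundspeed=122.5 kt

Leg 1: heading 73.6°; drift -7.0° → track 66.6°, groundspeed 104.9 kt
Leg 2: heading 34.7°; drift -10.5° → track 24.2°, groundspeed 118.2 kt
Leg 3: heading 23.7°; drift -10.5° → track 13.2°, groundspeed 122.5 kt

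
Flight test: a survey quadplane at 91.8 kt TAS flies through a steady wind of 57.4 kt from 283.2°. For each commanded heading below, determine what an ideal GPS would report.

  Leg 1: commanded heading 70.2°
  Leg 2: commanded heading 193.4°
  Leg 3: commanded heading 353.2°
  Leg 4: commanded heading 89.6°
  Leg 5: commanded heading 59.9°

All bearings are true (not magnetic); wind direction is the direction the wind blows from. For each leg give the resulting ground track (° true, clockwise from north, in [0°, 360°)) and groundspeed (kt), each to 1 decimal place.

Leg 1: track=82.8°, groundspeed=143.4 kt
Leg 2: track=161.3°, groundspeed=108.1 kt
Leg 3: track=30.0°, groundspeed=90.1 kt
Leg 4: track=94.8°, groundspeed=148.2 kt
Leg 5: track=76.3°, groundspeed=139.3 kt

Leg 1: heading 70.2°; drift +12.6° → track 82.8°, groundspeed 143.4 kt
Leg 2: heading 193.4°; drift -32.1° → track 161.3°, groundspeed 108.1 kt
Leg 3: heading 353.2°; drift +36.8° → track 30.0°, groundspeed 90.1 kt
Leg 4: heading 89.6°; drift +5.2° → track 94.8°, groundspeed 148.2 kt
Leg 5: heading 59.9°; drift +16.4° → track 76.3°, groundspeed 139.3 kt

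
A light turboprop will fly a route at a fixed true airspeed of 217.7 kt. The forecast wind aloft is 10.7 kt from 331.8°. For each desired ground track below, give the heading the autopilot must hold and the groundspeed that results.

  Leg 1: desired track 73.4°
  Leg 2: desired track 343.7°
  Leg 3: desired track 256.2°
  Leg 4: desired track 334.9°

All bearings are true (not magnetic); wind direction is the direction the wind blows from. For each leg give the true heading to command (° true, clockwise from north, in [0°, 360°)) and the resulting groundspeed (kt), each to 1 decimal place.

Leg 1: heading=70.6°, groundspeed=219.6 kt
Leg 2: heading=343.1°, groundspeed=207.2 kt
Leg 3: heading=258.9°, groundspeed=214.8 kt
Leg 4: heading=334.7°, groundspeed=207.0 kt

Leg 1: desired track 73.4°; wind correction -2.8° → command heading 70.6°, groundspeed 219.6 kt
Leg 2: desired track 343.7°; wind correction -0.6° → command heading 343.1°, groundspeed 207.2 kt
Leg 3: desired track 256.2°; wind correction +2.7° → command heading 258.9°, groundspeed 214.8 kt
Leg 4: desired track 334.9°; wind correction -0.2° → command heading 334.7°, groundspeed 207.0 kt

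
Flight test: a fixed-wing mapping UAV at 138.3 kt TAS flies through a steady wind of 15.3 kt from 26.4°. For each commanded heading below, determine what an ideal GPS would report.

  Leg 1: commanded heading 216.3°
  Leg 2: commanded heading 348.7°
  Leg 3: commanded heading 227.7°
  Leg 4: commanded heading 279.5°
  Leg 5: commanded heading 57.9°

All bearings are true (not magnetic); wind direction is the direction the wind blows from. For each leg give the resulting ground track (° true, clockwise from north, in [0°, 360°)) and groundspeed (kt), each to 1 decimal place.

Leg 1: track=215.3°, groundspeed=153.4 kt
Leg 2: track=344.5°, groundspeed=126.5 kt
Leg 3: track=225.6°, groundspeed=152.7 kt
Leg 4: track=273.6°, groundspeed=143.5 kt
Leg 5: track=61.6°, groundspeed=125.5 kt

Leg 1: heading 216.3°; drift -1.0° → track 215.3°, groundspeed 153.4 kt
Leg 2: heading 348.7°; drift -4.2° → track 344.5°, groundspeed 126.5 kt
Leg 3: heading 227.7°; drift -2.1° → track 225.6°, groundspeed 152.7 kt
Leg 4: heading 279.5°; drift -5.9° → track 273.6°, groundspeed 143.5 kt
Leg 5: heading 57.9°; drift +3.7° → track 61.6°, groundspeed 125.5 kt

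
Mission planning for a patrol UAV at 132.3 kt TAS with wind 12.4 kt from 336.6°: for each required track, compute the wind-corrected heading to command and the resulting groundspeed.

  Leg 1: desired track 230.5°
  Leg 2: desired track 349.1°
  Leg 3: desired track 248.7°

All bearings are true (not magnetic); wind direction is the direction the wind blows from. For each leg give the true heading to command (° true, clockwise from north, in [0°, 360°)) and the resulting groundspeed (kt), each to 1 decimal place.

Leg 1: desired track 230.5°; wind correction +5.2° → command heading 235.7°, groundspeed 135.2 kt
Leg 2: desired track 349.1°; wind correction -1.2° → command heading 347.9°, groundspeed 120.2 kt
Leg 3: desired track 248.7°; wind correction +5.4° → command heading 254.1°, groundspeed 131.3 kt

Leg 1: heading=235.7°, groundspeed=135.2 kt
Leg 2: heading=347.9°, groundspeed=120.2 kt
Leg 3: heading=254.1°, groundspeed=131.3 kt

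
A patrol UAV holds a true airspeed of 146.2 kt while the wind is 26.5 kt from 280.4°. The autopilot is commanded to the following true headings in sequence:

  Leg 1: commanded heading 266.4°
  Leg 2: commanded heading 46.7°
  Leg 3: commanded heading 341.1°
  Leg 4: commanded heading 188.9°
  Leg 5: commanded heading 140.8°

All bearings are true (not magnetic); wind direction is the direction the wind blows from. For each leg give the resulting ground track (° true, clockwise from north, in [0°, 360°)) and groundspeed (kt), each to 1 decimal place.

Leg 1: track=263.4°, groundspeed=120.7 kt
Leg 2: track=54.2°, groundspeed=163.3 kt
Leg 3: track=350.9°, groundspeed=135.2 kt
Leg 4: track=178.7°, groundspeed=149.3 kt
Leg 5: track=134.9°, groundspeed=167.3 kt

Leg 1: heading 266.4°; drift -3.0° → track 263.4°, groundspeed 120.7 kt
Leg 2: heading 46.7°; drift +7.5° → track 54.2°, groundspeed 163.3 kt
Leg 3: heading 341.1°; drift +9.8° → track 350.9°, groundspeed 135.2 kt
Leg 4: heading 188.9°; drift -10.2° → track 178.7°, groundspeed 149.3 kt
Leg 5: heading 140.8°; drift -5.9° → track 134.9°, groundspeed 167.3 kt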